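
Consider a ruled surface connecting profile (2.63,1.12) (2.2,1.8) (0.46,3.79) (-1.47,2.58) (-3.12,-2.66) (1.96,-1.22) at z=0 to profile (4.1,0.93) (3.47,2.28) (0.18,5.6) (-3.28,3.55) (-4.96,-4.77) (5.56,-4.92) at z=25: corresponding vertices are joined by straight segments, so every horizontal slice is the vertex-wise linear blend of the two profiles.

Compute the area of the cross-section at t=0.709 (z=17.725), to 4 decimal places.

Area at t=0.709: 57.5081

Cross-section at t=0.709: each vertex is (1-t)·p0[i] + t·p1[i].
  v1: (1-0.709)·(2.63,1.12) + 0.709·(4.1,0.93) = (3.6722,0.9853)
  v2: (1-0.709)·(2.2,1.8) + 0.709·(3.47,2.28) = (3.1004,2.1403)
  v3: (1-0.709)·(0.46,3.79) + 0.709·(0.18,5.6) = (0.2615,5.0733)
  v4: (1-0.709)·(-1.47,2.58) + 0.709·(-3.28,3.55) = (-2.7533,3.2677)
  v5: (1-0.709)·(-3.12,-2.66) + 0.709·(-4.96,-4.77) = (-4.4246,-4.1560)
  v6: (1-0.709)·(1.96,-1.22) + 0.709·(5.56,-4.92) = (4.5124,-3.8433)
Shoelace sum Σ(x_i·y_{i+1} − x_{i+1}·y_i):
  i=1: 3.6722·2.1403 − 3.1004·0.9853 = +4.8049 (running +4.8049)
  i=2: 3.1004·5.0733 − 0.2615·2.1403 = +15.1697 (running +19.9747)
  i=3: 0.2615·3.2677 − -2.7533·5.0733 = +14.8227 (running +34.7973)
  i=4: -2.7533·-4.1560 − -4.4246·3.2677 = +25.9009 (running +60.6983)
  i=5: -4.4246·-3.8433 − 4.5124·-4.1560 = +35.7584 (running +96.4567)
  i=6: 4.5124·0.9853 − 3.6722·-3.8433 = +18.5595 (running +115.0162)
Area = |Σ|/2 = |115.0162|/2 = 57.5081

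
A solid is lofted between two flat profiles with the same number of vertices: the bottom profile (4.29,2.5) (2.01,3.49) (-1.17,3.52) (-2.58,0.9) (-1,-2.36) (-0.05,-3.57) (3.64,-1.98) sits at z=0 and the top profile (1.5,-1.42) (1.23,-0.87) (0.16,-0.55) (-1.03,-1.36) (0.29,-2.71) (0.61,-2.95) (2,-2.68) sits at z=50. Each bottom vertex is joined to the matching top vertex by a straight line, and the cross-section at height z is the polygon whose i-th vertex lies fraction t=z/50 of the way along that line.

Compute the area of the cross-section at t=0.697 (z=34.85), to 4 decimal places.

Cross-section at t=0.697: each vertex is (1-t)·p0[i] + t·p1[i].
  v1: (1-0.697)·(4.29,2.5) + 0.697·(1.5,-1.42) = (2.3454,-0.2322)
  v2: (1-0.697)·(2.01,3.49) + 0.697·(1.23,-0.87) = (1.4663,0.4511)
  v3: (1-0.697)·(-1.17,3.52) + 0.697·(0.16,-0.55) = (-0.2430,0.6832)
  v4: (1-0.697)·(-2.58,0.9) + 0.697·(-1.03,-1.36) = (-1.4996,-0.6752)
  v5: (1-0.697)·(-1,-2.36) + 0.697·(0.29,-2.71) = (-0.1009,-2.6039)
  v6: (1-0.697)·(-0.05,-3.57) + 0.697·(0.61,-2.95) = (0.4100,-3.1379)
  v7: (1-0.697)·(3.64,-1.98) + 0.697·(2,-2.68) = (2.4969,-2.4679)
Shoelace sum Σ(x_i·y_{i+1} − x_{i+1}·y_i):
  i=1: 2.3454·0.4511 − 1.4663·-0.2322 = +1.3985 (running +1.3985)
  i=2: 1.4663·0.6832 − -0.2430·0.4511 = +1.1114 (running +2.5099)
  i=3: -0.2430·-0.6752 − -1.4996·0.6832 = +1.1886 (running +3.6986)
  i=4: -1.4996·-2.6039 − -0.1009·-0.6752 = +3.8369 (running +7.5355)
  i=5: -0.1009·-3.1379 − 0.4100·-2.6039 = +1.3842 (running +8.9197)
  i=6: 0.4100·-2.4679 − 2.4969·-3.1379 = +6.8231 (running +15.7428)
  i=7: 2.4969·-0.2322 − 2.3454·-2.4679 = +5.2083 (running +20.9510)
Area = |Σ|/2 = |20.9510|/2 = 10.4755

Area at t=0.697: 10.4755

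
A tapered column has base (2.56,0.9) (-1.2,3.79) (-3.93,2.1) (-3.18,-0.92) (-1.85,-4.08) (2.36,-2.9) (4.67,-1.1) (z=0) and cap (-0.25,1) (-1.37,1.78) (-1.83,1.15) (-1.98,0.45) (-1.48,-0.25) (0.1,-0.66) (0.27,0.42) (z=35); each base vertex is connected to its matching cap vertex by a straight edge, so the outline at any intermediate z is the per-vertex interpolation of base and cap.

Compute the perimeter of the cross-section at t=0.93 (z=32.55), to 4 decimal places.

Cross-section at t=0.93: each vertex is (1-t)·p0[i] + t·p1[i].
  v1: (1-0.93)·(2.56,0.9) + 0.93·(-0.25,1) = (-0.0533,0.9930)
  v2: (1-0.93)·(-1.2,3.79) + 0.93·(-1.37,1.78) = (-1.3581,1.9207)
  v3: (1-0.93)·(-3.93,2.1) + 0.93·(-1.83,1.15) = (-1.9770,1.2165)
  v4: (1-0.93)·(-3.18,-0.92) + 0.93·(-1.98,0.45) = (-2.0640,0.3541)
  v5: (1-0.93)·(-1.85,-4.08) + 0.93·(-1.48,-0.25) = (-1.5059,-0.5181)
  v6: (1-0.93)·(2.36,-2.9) + 0.93·(0.1,-0.66) = (0.2582,-0.8168)
  v7: (1-0.93)·(4.67,-1.1) + 0.93·(0.27,0.42) = (0.5780,0.3136)
Perimeter = Σ |v_{i+1} − v_i|:
  edge 1→2: √(-1.3048² + 0.9277²) = 1.6010 (running 1.6010)
  edge 2→3: √(-0.6189² + -0.7042²) = 0.9375 (running 2.5385)
  edge 3→4: √(-0.0870² + -0.8624²) = 0.8668 (running 3.4053)
  edge 4→5: √(0.5581² + -0.8722²) = 1.0355 (running 4.4407)
  edge 5→6: √(1.7641² + -0.2987²) = 1.7892 (running 6.2300)
  edge 6→7: √(0.3198² + 1.1304²) = 1.1748 (running 7.4047)
  edge 7→1: √(-0.6313² + 0.6794²) = 0.9274 (running 8.3322)
Perimeter = 8.3322

Perimeter at t=0.93: 8.3322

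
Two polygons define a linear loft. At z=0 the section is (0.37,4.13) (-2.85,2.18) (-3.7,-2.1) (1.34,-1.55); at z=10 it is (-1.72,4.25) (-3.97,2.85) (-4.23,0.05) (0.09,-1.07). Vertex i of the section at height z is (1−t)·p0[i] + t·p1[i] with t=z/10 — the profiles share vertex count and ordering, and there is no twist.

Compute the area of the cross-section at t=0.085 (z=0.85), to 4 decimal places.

Cross-section at t=0.085: each vertex is (1-t)·p0[i] + t·p1[i].
  v1: (1-0.085)·(0.37,4.13) + 0.085·(-1.72,4.25) = (0.1924,4.1402)
  v2: (1-0.085)·(-2.85,2.18) + 0.085·(-3.97,2.85) = (-2.9452,2.2370)
  v3: (1-0.085)·(-3.7,-2.1) + 0.085·(-4.23,0.05) = (-3.7451,-1.9173)
  v4: (1-0.085)·(1.34,-1.55) + 0.085·(0.09,-1.07) = (1.2338,-1.5092)
Shoelace sum Σ(x_i·y_{i+1} − x_{i+1}·y_i):
  i=1: 0.1924·2.2370 − -2.9452·4.1402 = +12.6240 (running +12.6240)
  i=2: -2.9452·-1.9173 − -3.7451·2.2370 = +14.0242 (running +26.6482)
  i=3: -3.7451·-1.5092 − 1.2338·-1.9173 = +8.0174 (running +34.6656)
  i=4: 1.2338·4.1402 − 0.1924·-1.5092 = +5.3983 (running +40.0639)
Area = |Σ|/2 = |40.0639|/2 = 20.0319

Area at t=0.085: 20.0319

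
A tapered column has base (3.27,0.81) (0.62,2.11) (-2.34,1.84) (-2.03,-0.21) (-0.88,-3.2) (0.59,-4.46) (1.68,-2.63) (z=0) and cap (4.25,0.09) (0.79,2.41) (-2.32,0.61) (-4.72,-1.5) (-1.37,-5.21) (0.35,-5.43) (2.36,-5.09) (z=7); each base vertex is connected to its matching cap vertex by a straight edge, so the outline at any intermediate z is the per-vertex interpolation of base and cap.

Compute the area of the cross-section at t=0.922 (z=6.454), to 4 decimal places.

Area at t=0.922: 41.8080

Cross-section at t=0.922: each vertex is (1-t)·p0[i] + t·p1[i].
  v1: (1-0.922)·(3.27,0.81) + 0.922·(4.25,0.09) = (4.1736,0.1462)
  v2: (1-0.922)·(0.62,2.11) + 0.922·(0.79,2.41) = (0.7767,2.3866)
  v3: (1-0.922)·(-2.34,1.84) + 0.922·(-2.32,0.61) = (-2.3216,0.7059)
  v4: (1-0.922)·(-2.03,-0.21) + 0.922·(-4.72,-1.5) = (-4.5102,-1.3994)
  v5: (1-0.922)·(-0.88,-3.2) + 0.922·(-1.37,-5.21) = (-1.3318,-5.0532)
  v6: (1-0.922)·(0.59,-4.46) + 0.922·(0.35,-5.43) = (0.3687,-5.3543)
  v7: (1-0.922)·(1.68,-2.63) + 0.922·(2.36,-5.09) = (2.3070,-4.8981)
Shoelace sum Σ(x_i·y_{i+1} − x_{i+1}·y_i):
  i=1: 4.1736·2.3866 − 0.7767·0.1462 = +9.8471 (running +9.8471)
  i=2: 0.7767·0.7059 − -2.3216·2.3866 = +6.0890 (running +15.9361)
  i=3: -2.3216·-1.3994 − -4.5102·0.7059 = +6.4327 (running +22.3687)
  i=4: -4.5102·-5.0532 − -1.3318·-1.3994 = +20.9273 (running +43.2960)
  i=5: -1.3318·-5.3543 − 0.3687·-5.0532 = +8.9940 (running +52.2900)
  i=6: 0.3687·-4.8981 − 2.3070·-5.3543 = +10.5462 (running +62.8362)
  i=7: 2.3070·0.1462 − 4.1736·-4.8981 = +20.7798 (running +83.6160)
Area = |Σ|/2 = |83.6160|/2 = 41.8080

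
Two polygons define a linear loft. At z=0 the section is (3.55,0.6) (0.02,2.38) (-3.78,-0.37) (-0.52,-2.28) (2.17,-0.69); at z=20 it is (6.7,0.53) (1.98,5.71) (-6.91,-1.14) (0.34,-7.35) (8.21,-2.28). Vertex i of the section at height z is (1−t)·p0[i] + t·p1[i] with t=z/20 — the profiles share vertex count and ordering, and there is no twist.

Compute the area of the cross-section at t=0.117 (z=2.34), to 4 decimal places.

Area at t=0.117: 23.7809

Cross-section at t=0.117: each vertex is (1-t)·p0[i] + t·p1[i].
  v1: (1-0.117)·(3.55,0.6) + 0.117·(6.7,0.53) = (3.9185,0.5918)
  v2: (1-0.117)·(0.02,2.38) + 0.117·(1.98,5.71) = (0.2493,2.7696)
  v3: (1-0.117)·(-3.78,-0.37) + 0.117·(-6.91,-1.14) = (-4.1462,-0.4601)
  v4: (1-0.117)·(-0.52,-2.28) + 0.117·(0.34,-7.35) = (-0.4194,-2.8732)
  v5: (1-0.117)·(2.17,-0.69) + 0.117·(8.21,-2.28) = (2.8767,-0.8760)
Shoelace sum Σ(x_i·y_{i+1} − x_{i+1}·y_i):
  i=1: 3.9185·2.7696 − 0.2493·0.5918 = +10.7053 (running +10.7053)
  i=2: 0.2493·-0.4601 − -4.1462·2.7696 = +11.3687 (running +22.0740)
  i=3: -4.1462·-2.8732 − -0.4194·-0.4601 = +11.7199 (running +33.7939)
  i=4: -0.4194·-0.8760 − 2.8767·-2.8732 = +8.6326 (running +42.4265)
  i=5: 2.8767·0.5918 − 3.9185·-0.8760 = +5.1352 (running +47.5617)
Area = |Σ|/2 = |47.5617|/2 = 23.7809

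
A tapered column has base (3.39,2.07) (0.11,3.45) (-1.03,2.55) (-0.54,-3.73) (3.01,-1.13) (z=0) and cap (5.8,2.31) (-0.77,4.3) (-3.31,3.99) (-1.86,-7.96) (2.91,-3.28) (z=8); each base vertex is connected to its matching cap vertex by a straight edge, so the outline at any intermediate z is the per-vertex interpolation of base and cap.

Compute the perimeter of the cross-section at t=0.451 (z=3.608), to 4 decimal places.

Cross-section at t=0.451: each vertex is (1-t)·p0[i] + t·p1[i].
  v1: (1-0.451)·(3.39,2.07) + 0.451·(5.8,2.31) = (4.4769,2.1782)
  v2: (1-0.451)·(0.11,3.45) + 0.451·(-0.77,4.3) = (-0.2869,3.8333)
  v3: (1-0.451)·(-1.03,2.55) + 0.451·(-3.31,3.99) = (-2.0583,3.1994)
  v4: (1-0.451)·(-0.54,-3.73) + 0.451·(-1.86,-7.96) = (-1.1353,-5.6377)
  v5: (1-0.451)·(3.01,-1.13) + 0.451·(2.91,-3.28) = (2.9649,-2.0996)
Perimeter = Σ |v_{i+1} − v_i|:
  edge 1→2: √(-4.7638² + 1.6551²) = 5.0431 (running 5.0431)
  edge 2→3: √(-1.7714² + -0.6339²) = 1.8814 (running 6.9245)
  edge 3→4: √(0.9230² + -8.8372²) = 8.8852 (running 15.8098)
  edge 4→5: √(4.1002² + 3.5381²) = 5.4157 (running 21.2255)
  edge 5→1: √(1.5120² + 4.2779²) = 4.5372 (running 25.7627)
Perimeter = 25.7627

Perimeter at t=0.451: 25.7627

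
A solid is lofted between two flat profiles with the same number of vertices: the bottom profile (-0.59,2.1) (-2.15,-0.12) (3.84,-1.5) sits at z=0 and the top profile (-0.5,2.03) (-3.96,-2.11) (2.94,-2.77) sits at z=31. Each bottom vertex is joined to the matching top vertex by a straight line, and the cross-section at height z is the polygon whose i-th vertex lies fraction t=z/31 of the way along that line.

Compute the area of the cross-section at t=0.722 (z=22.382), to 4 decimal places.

Area at t=0.722: 13.2463

Cross-section at t=0.722: each vertex is (1-t)·p0[i] + t·p1[i].
  v1: (1-0.722)·(-0.59,2.1) + 0.722·(-0.5,2.03) = (-0.5250,2.0495)
  v2: (1-0.722)·(-2.15,-0.12) + 0.722·(-3.96,-2.11) = (-3.4568,-1.5568)
  v3: (1-0.722)·(3.84,-1.5) + 0.722·(2.94,-2.77) = (3.1902,-2.4169)
Shoelace sum Σ(x_i·y_{i+1} − x_{i+1}·y_i):
  i=1: -0.5250·-1.5568 − -3.4568·2.0495 = +7.9020 (running +7.9020)
  i=2: -3.4568·-2.4169 − 3.1902·-1.5568 = +13.3214 (running +21.2233)
  i=3: 3.1902·2.0495 − -0.5250·-2.4169 = +5.2692 (running +26.4926)
Area = |Σ|/2 = |26.4926|/2 = 13.2463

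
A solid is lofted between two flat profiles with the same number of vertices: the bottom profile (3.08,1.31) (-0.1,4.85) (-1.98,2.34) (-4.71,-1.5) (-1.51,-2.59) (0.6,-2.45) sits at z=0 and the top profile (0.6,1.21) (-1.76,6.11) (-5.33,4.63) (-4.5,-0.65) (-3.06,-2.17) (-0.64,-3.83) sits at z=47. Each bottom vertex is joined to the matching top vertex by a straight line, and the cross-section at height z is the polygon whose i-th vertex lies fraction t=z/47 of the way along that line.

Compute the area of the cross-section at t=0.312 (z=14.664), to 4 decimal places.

Cross-section at t=0.312: each vertex is (1-t)·p0[i] + t·p1[i].
  v1: (1-0.312)·(3.08,1.31) + 0.312·(0.6,1.21) = (2.3062,1.2788)
  v2: (1-0.312)·(-0.1,4.85) + 0.312·(-1.76,6.11) = (-0.6179,5.2431)
  v3: (1-0.312)·(-1.98,2.34) + 0.312·(-5.33,4.63) = (-3.0252,3.0545)
  v4: (1-0.312)·(-4.71,-1.5) + 0.312·(-4.5,-0.65) = (-4.6445,-1.2348)
  v5: (1-0.312)·(-1.51,-2.59) + 0.312·(-3.06,-2.17) = (-1.9936,-2.4590)
  v6: (1-0.312)·(0.6,-2.45) + 0.312·(-0.64,-3.83) = (0.2131,-2.8806)
Shoelace sum Σ(x_i·y_{i+1} − x_{i+1}·y_i):
  i=1: 2.3062·5.2431 − -0.6179·1.2788 = +12.8821 (running +12.8821)
  i=2: -0.6179·3.0545 − -3.0252·5.2431 = +13.9741 (running +26.8562)
  i=3: -3.0252·-1.2348 − -4.6445·3.0545 = +17.9220 (running +44.7781)
  i=4: -4.6445·-2.4590 − -1.9936·-1.2348 = +8.9589 (running +53.7370)
  i=5: -1.9936·-2.8806 − 0.2131·-2.4590 = +6.2667 (running +60.0038)
  i=6: 0.2131·1.2788 − 2.3062·-2.8806 = +6.9158 (running +66.9196)
Area = |Σ|/2 = |66.9196|/2 = 33.4598

Area at t=0.312: 33.4598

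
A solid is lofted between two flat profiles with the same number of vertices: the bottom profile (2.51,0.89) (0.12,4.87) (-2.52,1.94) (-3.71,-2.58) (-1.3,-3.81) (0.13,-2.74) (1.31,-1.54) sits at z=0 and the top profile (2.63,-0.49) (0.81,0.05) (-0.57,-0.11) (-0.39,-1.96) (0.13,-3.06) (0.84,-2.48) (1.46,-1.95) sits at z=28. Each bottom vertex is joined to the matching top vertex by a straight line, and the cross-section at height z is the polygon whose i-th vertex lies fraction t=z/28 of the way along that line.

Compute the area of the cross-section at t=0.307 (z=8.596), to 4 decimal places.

Cross-section at t=0.307: each vertex is (1-t)·p0[i] + t·p1[i].
  v1: (1-0.307)·(2.51,0.89) + 0.307·(2.63,-0.49) = (2.5468,0.4663)
  v2: (1-0.307)·(0.12,4.87) + 0.307·(0.81,0.05) = (0.3318,3.3903)
  v3: (1-0.307)·(-2.52,1.94) + 0.307·(-0.57,-0.11) = (-1.9214,1.3107)
  v4: (1-0.307)·(-3.71,-2.58) + 0.307·(-0.39,-1.96) = (-2.6908,-2.3897)
  v5: (1-0.307)·(-1.3,-3.81) + 0.307·(0.13,-3.06) = (-0.8610,-3.5798)
  v6: (1-0.307)·(0.13,-2.74) + 0.307·(0.84,-2.48) = (0.3480,-2.6602)
  v7: (1-0.307)·(1.31,-1.54) + 0.307·(1.46,-1.95) = (1.3561,-1.6659)
Shoelace sum Σ(x_i·y_{i+1} − x_{i+1}·y_i):
  i=1: 2.5468·3.3903 − 0.3318·0.4663 = +8.4797 (running +8.4797)
  i=2: 0.3318·1.3107 − -1.9214·3.3903 = +6.9488 (running +15.4285)
  i=3: -1.9214·-2.3897 − -2.6908·1.3107 = +8.1180 (running +23.5465)
  i=4: -2.6908·-3.5798 − -0.8610·-2.3897 = +7.5748 (running +31.1213)
  i=5: -0.8610·-2.6602 − 0.3480·-3.5798 = +3.5360 (running +34.6573)
  i=6: 0.3480·-1.6659 − 1.3561·-2.6602 = +3.0277 (running +37.6850)
  i=7: 1.3561·0.4663 − 2.5468·-1.6659 = +4.8751 (running +42.5601)
Area = |Σ|/2 = |42.5601|/2 = 21.2800

Area at t=0.307: 21.2800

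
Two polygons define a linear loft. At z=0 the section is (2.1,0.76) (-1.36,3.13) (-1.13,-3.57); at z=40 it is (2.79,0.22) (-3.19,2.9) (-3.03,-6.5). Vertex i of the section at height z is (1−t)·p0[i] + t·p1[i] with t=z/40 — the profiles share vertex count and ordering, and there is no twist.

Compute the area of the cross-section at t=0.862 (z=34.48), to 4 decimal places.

Cross-section at t=0.862: each vertex is (1-t)·p0[i] + t·p1[i].
  v1: (1-0.862)·(2.1,0.76) + 0.862·(2.79,0.22) = (2.6948,0.2945)
  v2: (1-0.862)·(-1.36,3.13) + 0.862·(-3.19,2.9) = (-2.9375,2.9317)
  v3: (1-0.862)·(-1.13,-3.57) + 0.862·(-3.03,-6.5) = (-2.7678,-6.0957)
Shoelace sum Σ(x_i·y_{i+1} − x_{i+1}·y_i):
  i=1: 2.6948·2.9317 − -2.9375·0.2945 = +8.7655 (running +8.7655)
  i=2: -2.9375·-6.0957 − -2.7678·2.9317 = +26.0202 (running +34.7858)
  i=3: -2.7678·0.2945 − 2.6948·-6.0957 = +15.6113 (running +50.3971)
Area = |Σ|/2 = |50.3971|/2 = 25.1985

Area at t=0.862: 25.1985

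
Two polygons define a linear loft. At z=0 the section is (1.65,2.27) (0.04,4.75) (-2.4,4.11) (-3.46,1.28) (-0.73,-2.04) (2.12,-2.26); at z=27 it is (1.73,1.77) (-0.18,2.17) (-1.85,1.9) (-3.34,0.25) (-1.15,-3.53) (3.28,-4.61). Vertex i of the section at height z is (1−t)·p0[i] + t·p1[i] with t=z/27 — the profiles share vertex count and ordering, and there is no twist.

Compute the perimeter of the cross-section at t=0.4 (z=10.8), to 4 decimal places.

Cross-section at t=0.4: each vertex is (1-t)·p0[i] + t·p1[i].
  v1: (1-0.4)·(1.65,2.27) + 0.4·(1.73,1.77) = (1.6820,2.0700)
  v2: (1-0.4)·(0.04,4.75) + 0.4·(-0.18,2.17) = (-0.0480,3.7180)
  v3: (1-0.4)·(-2.4,4.11) + 0.4·(-1.85,1.9) = (-2.1800,3.2260)
  v4: (1-0.4)·(-3.46,1.28) + 0.4·(-3.34,0.25) = (-3.4120,0.8680)
  v5: (1-0.4)·(-0.73,-2.04) + 0.4·(-1.15,-3.53) = (-0.8980,-2.6360)
  v6: (1-0.4)·(2.12,-2.26) + 0.4·(3.28,-4.61) = (2.5840,-3.2000)
Perimeter = Σ |v_{i+1} − v_i|:
  edge 1→2: √(-1.7300² + 1.6480²) = 2.3893 (running 2.3893)
  edge 2→3: √(-2.1320² + -0.4920²) = 2.1880 (running 4.5773)
  edge 3→4: √(-1.2320² + -2.3580²) = 2.6604 (running 7.2378)
  edge 4→5: √(2.5140² + -3.5040²) = 4.3126 (running 11.5504)
  edge 5→6: √(3.4820² + -0.5640²) = 3.5274 (running 15.0777)
  edge 6→1: √(-0.9020² + 5.2700²) = 5.3466 (running 20.4244)
Perimeter = 20.4244

Perimeter at t=0.4: 20.4244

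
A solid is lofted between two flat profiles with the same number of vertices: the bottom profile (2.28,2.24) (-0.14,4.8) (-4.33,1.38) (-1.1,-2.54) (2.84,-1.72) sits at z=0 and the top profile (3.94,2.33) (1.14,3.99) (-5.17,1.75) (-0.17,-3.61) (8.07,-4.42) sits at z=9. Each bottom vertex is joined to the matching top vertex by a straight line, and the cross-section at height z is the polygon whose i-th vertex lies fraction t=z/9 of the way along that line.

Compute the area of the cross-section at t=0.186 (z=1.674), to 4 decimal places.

Area at t=0.186: 36.6532

Cross-section at t=0.186: each vertex is (1-t)·p0[i] + t·p1[i].
  v1: (1-0.186)·(2.28,2.24) + 0.186·(3.94,2.33) = (2.5888,2.2567)
  v2: (1-0.186)·(-0.14,4.8) + 0.186·(1.14,3.99) = (0.0981,4.6493)
  v3: (1-0.186)·(-4.33,1.38) + 0.186·(-5.17,1.75) = (-4.4862,1.4488)
  v4: (1-0.186)·(-1.1,-2.54) + 0.186·(-0.17,-3.61) = (-0.9270,-2.7390)
  v5: (1-0.186)·(2.84,-1.72) + 0.186·(8.07,-4.42) = (3.8128,-2.2222)
Shoelace sum Σ(x_i·y_{i+1} − x_{i+1}·y_i):
  i=1: 2.5888·4.6493 − 0.0981·2.2567 = +11.8147 (running +11.8147)
  i=2: 0.0981·1.4488 − -4.4862·4.6493 = +21.0002 (running +32.8148)
  i=3: -4.4862·-2.7390 − -0.9270·1.4488 = +13.6310 (running +46.4458)
  i=4: -0.9270·-2.2222 − 3.8128·-2.7390 = +12.5033 (running +58.9491)
  i=5: 3.8128·2.2567 − 2.5888·-2.2222 = +14.3572 (running +73.3063)
Area = |Σ|/2 = |73.3063|/2 = 36.6532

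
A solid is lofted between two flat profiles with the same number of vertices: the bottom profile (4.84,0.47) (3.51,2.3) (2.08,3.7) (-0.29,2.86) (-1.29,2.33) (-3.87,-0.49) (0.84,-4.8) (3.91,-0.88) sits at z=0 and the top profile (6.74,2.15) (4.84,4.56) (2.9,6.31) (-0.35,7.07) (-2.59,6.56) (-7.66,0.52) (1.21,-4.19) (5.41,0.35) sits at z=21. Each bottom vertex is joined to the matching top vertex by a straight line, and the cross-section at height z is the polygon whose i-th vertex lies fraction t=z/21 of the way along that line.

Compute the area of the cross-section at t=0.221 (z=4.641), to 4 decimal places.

Cross-section at t=0.221: each vertex is (1-t)·p0[i] + t·p1[i].
  v1: (1-0.221)·(4.84,0.47) + 0.221·(6.74,2.15) = (5.2599,0.8413)
  v2: (1-0.221)·(3.51,2.3) + 0.221·(4.84,4.56) = (3.8039,2.7995)
  v3: (1-0.221)·(2.08,3.7) + 0.221·(2.9,6.31) = (2.2612,4.2768)
  v4: (1-0.221)·(-0.29,2.86) + 0.221·(-0.35,7.07) = (-0.3033,3.7904)
  v5: (1-0.221)·(-1.29,2.33) + 0.221·(-2.59,6.56) = (-1.5773,3.2648)
  v6: (1-0.221)·(-3.87,-0.49) + 0.221·(-7.66,0.52) = (-4.7076,-0.2668)
  v7: (1-0.221)·(0.84,-4.8) + 0.221·(1.21,-4.19) = (0.9218,-4.6652)
  v8: (1-0.221)·(3.91,-0.88) + 0.221·(5.41,0.35) = (4.2415,-0.6082)
Shoelace sum Σ(x_i·y_{i+1} − x_{i+1}·y_i):
  i=1: 5.2599·2.7995 − 3.8039·0.8413 = +11.5247 (running +11.5247)
  i=2: 3.8039·4.2768 − 2.2612·2.7995 = +9.9385 (running +21.4632)
  i=3: 2.2612·3.7904 − -0.3033·4.2768 = +9.8679 (running +31.3311)
  i=4: -0.3033·3.2648 − -1.5773·3.7904 = +4.9885 (running +36.3197)
  i=5: -1.5773·-0.2668 − -4.7076·3.2648 = +15.7903 (running +52.1099)
  i=6: -4.7076·-4.6652 − 0.9218·-0.2668 = +22.2077 (running +74.3177)
  i=7: 0.9218·-0.6082 − 4.2415·-4.6652 = +19.2268 (running +93.5445)
  i=8: 4.2415·0.8413 − 5.2599·-0.6082 = +6.7672 (running +100.3117)
Area = |Σ|/2 = |100.3117|/2 = 50.1558

Area at t=0.221: 50.1558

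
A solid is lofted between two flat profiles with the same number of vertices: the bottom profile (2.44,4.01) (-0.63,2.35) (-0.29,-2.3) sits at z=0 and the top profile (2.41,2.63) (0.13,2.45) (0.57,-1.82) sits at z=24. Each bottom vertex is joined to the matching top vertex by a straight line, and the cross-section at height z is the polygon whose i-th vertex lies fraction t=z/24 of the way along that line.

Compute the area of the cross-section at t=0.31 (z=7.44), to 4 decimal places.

Area at t=0.31: 6.6248

Cross-section at t=0.31: each vertex is (1-t)·p0[i] + t·p1[i].
  v1: (1-0.31)·(2.44,4.01) + 0.31·(2.41,2.63) = (2.4307,3.5822)
  v2: (1-0.31)·(-0.63,2.35) + 0.31·(0.13,2.45) = (-0.3944,2.3810)
  v3: (1-0.31)·(-0.29,-2.3) + 0.31·(0.57,-1.82) = (-0.0234,-2.1512)
Shoelace sum Σ(x_i·y_{i+1} − x_{i+1}·y_i):
  i=1: 2.4307·2.3810 − -0.3944·3.5822 = +7.2003 (running +7.2003)
  i=2: -0.3944·-2.1512 − -0.0234·2.3810 = +0.9041 (running +8.1045)
  i=3: -0.0234·3.5822 − 2.4307·-2.1512 = +5.1451 (running +13.2496)
Area = |Σ|/2 = |13.2496|/2 = 6.6248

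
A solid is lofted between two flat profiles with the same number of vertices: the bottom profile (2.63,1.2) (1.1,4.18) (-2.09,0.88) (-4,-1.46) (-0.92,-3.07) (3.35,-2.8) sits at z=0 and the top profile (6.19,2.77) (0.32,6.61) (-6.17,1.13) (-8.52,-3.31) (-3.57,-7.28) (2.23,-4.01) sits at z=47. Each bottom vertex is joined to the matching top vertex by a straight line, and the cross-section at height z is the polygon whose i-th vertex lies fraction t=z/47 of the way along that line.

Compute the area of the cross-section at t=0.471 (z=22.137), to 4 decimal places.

Area at t=0.471: 63.2698

Cross-section at t=0.471: each vertex is (1-t)·p0[i] + t·p1[i].
  v1: (1-0.471)·(2.63,1.2) + 0.471·(6.19,2.77) = (4.3068,1.9395)
  v2: (1-0.471)·(1.1,4.18) + 0.471·(0.32,6.61) = (0.7326,5.3245)
  v3: (1-0.471)·(-2.09,0.88) + 0.471·(-6.17,1.13) = (-4.0117,0.9977)
  v4: (1-0.471)·(-4,-1.46) + 0.471·(-8.52,-3.31) = (-6.1289,-2.3314)
  v5: (1-0.471)·(-0.92,-3.07) + 0.471·(-3.57,-7.28) = (-2.1681,-5.0529)
  v6: (1-0.471)·(3.35,-2.8) + 0.471·(2.23,-4.01) = (2.8225,-3.3699)
Shoelace sum Σ(x_i·y_{i+1} − x_{i+1}·y_i):
  i=1: 4.3068·5.3245 − 0.7326·1.9395 = +21.5106 (running +21.5106)
  i=2: 0.7326·0.9977 − -4.0117·5.3245 = +22.0913 (running +43.6019)
  i=3: -4.0117·-2.3314 − -6.1289·0.9977 = +15.4678 (running +59.0696)
  i=4: -6.1289·-5.0529 − -2.1681·-2.3314 = +25.9142 (running +84.9838)
  i=5: -2.1681·-3.3699 − 2.8225·-5.0529 = +21.5682 (running +106.5520)
  i=6: 2.8225·1.9395 − 4.3068·-3.3699 = +19.9875 (running +126.5395)
Area = |Σ|/2 = |126.5395|/2 = 63.2698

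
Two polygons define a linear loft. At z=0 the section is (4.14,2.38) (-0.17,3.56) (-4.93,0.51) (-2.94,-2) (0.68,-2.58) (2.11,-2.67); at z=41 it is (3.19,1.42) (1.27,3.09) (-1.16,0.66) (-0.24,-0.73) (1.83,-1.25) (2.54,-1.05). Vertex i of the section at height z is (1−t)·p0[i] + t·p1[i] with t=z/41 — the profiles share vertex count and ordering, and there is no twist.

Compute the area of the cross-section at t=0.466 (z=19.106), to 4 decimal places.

Cross-section at t=0.466: each vertex is (1-t)·p0[i] + t·p1[i].
  v1: (1-0.466)·(4.14,2.38) + 0.466·(3.19,1.42) = (3.6973,1.9326)
  v2: (1-0.466)·(-0.17,3.56) + 0.466·(1.27,3.09) = (0.5010,3.3410)
  v3: (1-0.466)·(-4.93,0.51) + 0.466·(-1.16,0.66) = (-3.1732,0.5799)
  v4: (1-0.466)·(-2.94,-2) + 0.466·(-0.24,-0.73) = (-1.6818,-1.4082)
  v5: (1-0.466)·(0.68,-2.58) + 0.466·(1.83,-1.25) = (1.2159,-1.9602)
  v6: (1-0.466)·(2.11,-2.67) + 0.466·(2.54,-1.05) = (2.3104,-1.9151)
Shoelace sum Σ(x_i·y_{i+1} − x_{i+1}·y_i):
  i=1: 3.6973·3.3410 − 0.5010·1.9326 = +11.3843 (running +11.3843)
  i=2: 0.5010·0.5799 − -3.1732·3.3410 = +10.8921 (running +22.2764)
  i=3: -3.1732·-1.4082 − -1.6818·0.5799 = +5.4437 (running +27.7200)
  i=4: -1.6818·-1.9602 − 1.2159·-1.4082 = +5.0089 (running +32.7289)
  i=5: 1.2159·-1.9151 − 2.3104·-1.9602 = +2.2003 (running +34.9293)
  i=6: 2.3104·1.9326 − 3.6973·-1.9151 = +11.5458 (running +46.4750)
Area = |Σ|/2 = |46.4750|/2 = 23.2375

Area at t=0.466: 23.2375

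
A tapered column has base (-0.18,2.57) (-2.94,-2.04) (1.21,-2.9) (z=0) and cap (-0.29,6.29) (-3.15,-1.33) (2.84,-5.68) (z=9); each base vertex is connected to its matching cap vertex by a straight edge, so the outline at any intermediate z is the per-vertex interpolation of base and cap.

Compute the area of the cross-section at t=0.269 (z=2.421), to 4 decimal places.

Area at t=0.269: 15.0937

Cross-section at t=0.269: each vertex is (1-t)·p0[i] + t·p1[i].
  v1: (1-0.269)·(-0.18,2.57) + 0.269·(-0.29,6.29) = (-0.2096,3.5707)
  v2: (1-0.269)·(-2.94,-2.04) + 0.269·(-3.15,-1.33) = (-2.9965,-1.8490)
  v3: (1-0.269)·(1.21,-2.9) + 0.269·(2.84,-5.68) = (1.6485,-3.6478)
Shoelace sum Σ(x_i·y_{i+1} − x_{i+1}·y_i):
  i=1: -0.2096·-1.8490 − -2.9965·3.5707 = +11.0870 (running +11.0870)
  i=2: -2.9965·-3.6478 − 1.6485·-1.8490 = +13.9787 (running +25.0657)
  i=3: 1.6485·3.5707 − -0.2096·-3.6478 = +5.1216 (running +30.1873)
Area = |Σ|/2 = |30.1873|/2 = 15.0937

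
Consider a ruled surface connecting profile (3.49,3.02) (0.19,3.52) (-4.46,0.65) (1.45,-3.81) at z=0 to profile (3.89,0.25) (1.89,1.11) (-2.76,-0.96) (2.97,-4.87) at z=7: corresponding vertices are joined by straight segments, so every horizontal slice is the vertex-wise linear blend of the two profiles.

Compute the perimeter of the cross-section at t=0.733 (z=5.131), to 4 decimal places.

Cross-section at t=0.733: each vertex is (1-t)·p0[i] + t·p1[i].
  v1: (1-0.733)·(3.49,3.02) + 0.733·(3.89,0.25) = (3.7832,0.9896)
  v2: (1-0.733)·(0.19,3.52) + 0.733·(1.89,1.11) = (1.4361,1.7535)
  v3: (1-0.733)·(-4.46,0.65) + 0.733·(-2.76,-0.96) = (-3.2139,-0.5301)
  v4: (1-0.733)·(1.45,-3.81) + 0.733·(2.97,-4.87) = (2.5642,-4.5870)
Perimeter = Σ |v_{i+1} − v_i|:
  edge 1→2: √(-2.3471² + 0.7639²) = 2.4683 (running 2.4683)
  edge 2→3: √(-4.6500² + -2.2836²) = 5.1805 (running 7.6488)
  edge 3→4: √(5.7781² + -4.0569²) = 7.0600 (running 14.7088)
  edge 4→1: √(1.2190² + 5.5766²) = 5.7083 (running 20.4170)
Perimeter = 20.4170

Perimeter at t=0.733: 20.4170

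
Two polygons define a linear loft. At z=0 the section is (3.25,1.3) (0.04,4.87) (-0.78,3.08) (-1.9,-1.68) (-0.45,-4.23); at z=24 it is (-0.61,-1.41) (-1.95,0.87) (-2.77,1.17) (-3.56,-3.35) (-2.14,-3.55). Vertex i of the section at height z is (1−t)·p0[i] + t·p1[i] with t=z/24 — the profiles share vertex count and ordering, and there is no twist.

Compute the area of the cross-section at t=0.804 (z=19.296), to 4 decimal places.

Area at t=0.804: 10.5821

Cross-section at t=0.804: each vertex is (1-t)·p0[i] + t·p1[i].
  v1: (1-0.804)·(3.25,1.3) + 0.804·(-0.61,-1.41) = (0.1466,-0.8788)
  v2: (1-0.804)·(0.04,4.87) + 0.804·(-1.95,0.87) = (-1.5600,1.6540)
  v3: (1-0.804)·(-0.78,3.08) + 0.804·(-2.77,1.17) = (-2.3800,1.5444)
  v4: (1-0.804)·(-1.9,-1.68) + 0.804·(-3.56,-3.35) = (-3.2346,-3.0227)
  v5: (1-0.804)·(-0.45,-4.23) + 0.804·(-2.14,-3.55) = (-1.8088,-3.6833)
Shoelace sum Σ(x_i·y_{i+1} − x_{i+1}·y_i):
  i=1: 0.1466·1.6540 − -1.5600·-0.8788 = -1.1285 (running -1.1285)
  i=2: -1.5600·1.5444 − -2.3800·1.6540 = +1.5273 (running +0.3988)
  i=3: -2.3800·-3.0227 − -3.2346·1.5444 = +12.1893 (running +12.5881)
  i=4: -3.2346·-3.6833 − -1.8088·-3.0227 = +6.4468 (running +19.0349)
  i=5: -1.8088·-0.8788 − 0.1466·-3.6833 = +2.1294 (running +21.1643)
Area = |Σ|/2 = |21.1643|/2 = 10.5821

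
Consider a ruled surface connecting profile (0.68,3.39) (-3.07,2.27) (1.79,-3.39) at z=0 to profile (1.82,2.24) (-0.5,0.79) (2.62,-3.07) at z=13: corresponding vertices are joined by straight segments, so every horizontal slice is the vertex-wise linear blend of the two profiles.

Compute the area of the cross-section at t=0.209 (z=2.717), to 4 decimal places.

Area at t=0.209: 11.7905

Cross-section at t=0.209: each vertex is (1-t)·p0[i] + t·p1[i].
  v1: (1-0.209)·(0.68,3.39) + 0.209·(1.82,2.24) = (0.9183,3.1497)
  v2: (1-0.209)·(-3.07,2.27) + 0.209·(-0.5,0.79) = (-2.5329,1.9607)
  v3: (1-0.209)·(1.79,-3.39) + 0.209·(2.62,-3.07) = (1.9635,-3.3231)
Shoelace sum Σ(x_i·y_{i+1} − x_{i+1}·y_i):
  i=1: 0.9183·1.9607 − -2.5329·3.1497 = +9.7781 (running +9.7781)
  i=2: -2.5329·-3.3231 − 1.9635·1.9607 = +4.5673 (running +14.3454)
  i=3: 1.9635·3.1497 − 0.9183·-3.3231 = +9.2357 (running +23.5811)
Area = |Σ|/2 = |23.5811|/2 = 11.7905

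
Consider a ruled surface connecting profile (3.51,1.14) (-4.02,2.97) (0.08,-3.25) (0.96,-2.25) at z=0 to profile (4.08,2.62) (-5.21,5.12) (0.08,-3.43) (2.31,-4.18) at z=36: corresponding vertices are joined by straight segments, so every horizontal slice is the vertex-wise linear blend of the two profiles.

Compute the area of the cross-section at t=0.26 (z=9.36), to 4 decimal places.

Cross-section at t=0.26: each vertex is (1-t)·p0[i] + t·p1[i].
  v1: (1-0.26)·(3.51,1.14) + 0.26·(4.08,2.62) = (3.6582,1.5248)
  v2: (1-0.26)·(-4.02,2.97) + 0.26·(-5.21,5.12) = (-4.3294,3.5290)
  v3: (1-0.26)·(0.08,-3.25) + 0.26·(0.08,-3.43) = (0.0800,-3.2968)
  v4: (1-0.26)·(0.96,-2.25) + 0.26·(2.31,-4.18) = (1.3110,-2.7518)
Shoelace sum Σ(x_i·y_{i+1} − x_{i+1}·y_i):
  i=1: 3.6582·3.5290 − -4.3294·1.5248 = +19.5113 (running +19.5113)
  i=2: -4.3294·-3.2968 − 0.0800·3.5290 = +13.9908 (running +33.5021)
  i=3: 0.0800·-2.7518 − 1.3110·-3.2968 = +4.1020 (running +37.6041)
  i=4: 1.3110·1.5248 − 3.6582·-2.7518 = +12.0656 (running +49.6697)
Area = |Σ|/2 = |49.6697|/2 = 24.8349

Area at t=0.26: 24.8349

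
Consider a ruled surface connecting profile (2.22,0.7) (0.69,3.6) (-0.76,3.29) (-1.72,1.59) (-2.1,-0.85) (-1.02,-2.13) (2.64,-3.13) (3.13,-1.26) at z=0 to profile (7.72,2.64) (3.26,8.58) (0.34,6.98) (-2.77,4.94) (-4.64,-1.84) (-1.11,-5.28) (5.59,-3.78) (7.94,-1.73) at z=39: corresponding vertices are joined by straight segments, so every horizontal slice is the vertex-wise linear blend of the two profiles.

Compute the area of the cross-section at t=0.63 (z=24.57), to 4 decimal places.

Cross-section at t=0.63: each vertex is (1-t)·p0[i] + t·p1[i].
  v1: (1-0.63)·(2.22,0.7) + 0.63·(7.72,2.64) = (5.6850,1.9222)
  v2: (1-0.63)·(0.69,3.6) + 0.63·(3.26,8.58) = (2.3091,6.7374)
  v3: (1-0.63)·(-0.76,3.29) + 0.63·(0.34,6.98) = (-0.0670,5.6147)
  v4: (1-0.63)·(-1.72,1.59) + 0.63·(-2.77,4.94) = (-2.3815,3.7005)
  v5: (1-0.63)·(-2.1,-0.85) + 0.63·(-4.64,-1.84) = (-3.7002,-1.4737)
  v6: (1-0.63)·(-1.02,-2.13) + 0.63·(-1.11,-5.28) = (-1.0767,-4.1145)
  v7: (1-0.63)·(2.64,-3.13) + 0.63·(5.59,-3.78) = (4.4985,-3.5395)
  v8: (1-0.63)·(3.13,-1.26) + 0.63·(7.94,-1.73) = (6.1603,-1.5561)
Shoelace sum Σ(x_i·y_{i+1} − x_{i+1}·y_i):
  i=1: 5.6850·6.7374 − 2.3091·1.9222 = +33.8636 (running +33.8636)
  i=2: 2.3091·5.6147 − -0.0670·6.7374 = +13.4163 (running +47.2799)
  i=3: -0.0670·3.7005 − -2.3815·5.6147 = +13.1235 (running +60.4034)
  i=4: -2.3815·-1.4737 − -3.7002·3.7005 = +17.2022 (running +77.6056)
  i=5: -3.7002·-4.1145 − -1.0767·-1.4737 = +13.6377 (running +91.2433)
  i=6: -1.0767·-3.5395 − 4.4985·-4.1145 = +22.3201 (running +113.5634)
  i=7: 4.4985·-1.5561 − 6.1603·-3.5395 = +14.8043 (running +128.3676)
  i=8: 6.1603·1.9222 − 5.6850·-1.5561 = +20.6878 (running +149.0554)
Area = |Σ|/2 = |149.0554|/2 = 74.5277

Area at t=0.63: 74.5277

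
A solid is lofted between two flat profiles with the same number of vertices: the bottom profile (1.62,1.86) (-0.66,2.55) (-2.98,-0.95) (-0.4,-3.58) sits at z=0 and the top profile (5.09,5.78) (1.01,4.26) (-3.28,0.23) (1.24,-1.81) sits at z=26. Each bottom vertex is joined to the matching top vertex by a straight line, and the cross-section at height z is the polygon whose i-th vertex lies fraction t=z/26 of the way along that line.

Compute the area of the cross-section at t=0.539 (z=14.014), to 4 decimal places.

Area at t=0.539: 20.7426

Cross-section at t=0.539: each vertex is (1-t)·p0[i] + t·p1[i].
  v1: (1-0.539)·(1.62,1.86) + 0.539·(5.09,5.78) = (3.4903,3.9729)
  v2: (1-0.539)·(-0.66,2.55) + 0.539·(1.01,4.26) = (0.2401,3.4717)
  v3: (1-0.539)·(-2.98,-0.95) + 0.539·(-3.28,0.23) = (-3.1417,-0.3140)
  v4: (1-0.539)·(-0.4,-3.58) + 0.539·(1.24,-1.81) = (0.4840,-2.6260)
Shoelace sum Σ(x_i·y_{i+1} − x_{i+1}·y_i):
  i=1: 3.4903·3.4717 − 0.2401·3.9729 = +11.1633 (running +11.1633)
  i=2: 0.2401·-0.3140 − -3.1417·3.4717 = +10.8316 (running +21.9949)
  i=3: -3.1417·-2.6260 − 0.4840·-0.3140 = +8.4020 (running +30.3969)
  i=4: 0.4840·3.9729 − 3.4903·-2.6260 = +11.0882 (running +41.4851)
Area = |Σ|/2 = |41.4851|/2 = 20.7426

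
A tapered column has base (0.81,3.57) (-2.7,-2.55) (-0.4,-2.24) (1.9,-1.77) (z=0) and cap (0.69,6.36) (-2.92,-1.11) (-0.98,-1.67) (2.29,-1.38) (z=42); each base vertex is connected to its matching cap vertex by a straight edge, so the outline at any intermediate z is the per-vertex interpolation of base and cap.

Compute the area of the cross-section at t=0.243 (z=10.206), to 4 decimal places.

Cross-section at t=0.243: each vertex is (1-t)·p0[i] + t·p1[i].
  v1: (1-0.243)·(0.81,3.57) + 0.243·(0.69,6.36) = (0.7808,4.2480)
  v2: (1-0.243)·(-2.7,-2.55) + 0.243·(-2.92,-1.11) = (-2.7535,-2.2001)
  v3: (1-0.243)·(-0.4,-2.24) + 0.243·(-0.98,-1.67) = (-0.5409,-2.1015)
  v4: (1-0.243)·(1.9,-1.77) + 0.243·(2.29,-1.38) = (1.9948,-1.6752)
Shoelace sum Σ(x_i·y_{i+1} − x_{i+1}·y_i):
  i=1: 0.7808·-2.2001 − -2.7535·4.2480 = +9.9787 (running +9.9787)
  i=2: -2.7535·-2.1015 − -0.5409·-2.2001 = +4.5963 (running +14.5750)
  i=3: -0.5409·-1.6752 − 1.9948·-2.1015 = +5.0982 (running +19.6732)
  i=4: 1.9948·4.2480 − 0.7808·-1.6752 = +9.7818 (running +29.4550)
Area = |Σ|/2 = |29.4550|/2 = 14.7275

Area at t=0.243: 14.7275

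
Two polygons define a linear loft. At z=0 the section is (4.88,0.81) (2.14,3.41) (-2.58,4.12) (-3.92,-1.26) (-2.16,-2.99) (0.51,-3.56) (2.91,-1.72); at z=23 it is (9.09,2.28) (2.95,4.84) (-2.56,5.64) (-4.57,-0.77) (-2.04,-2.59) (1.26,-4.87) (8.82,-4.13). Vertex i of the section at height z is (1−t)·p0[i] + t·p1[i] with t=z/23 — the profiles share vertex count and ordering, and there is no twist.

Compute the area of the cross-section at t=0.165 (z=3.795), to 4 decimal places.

Area at t=0.165: 53.1574

Cross-section at t=0.165: each vertex is (1-t)·p0[i] + t·p1[i].
  v1: (1-0.165)·(4.88,0.81) + 0.165·(9.09,2.28) = (5.5747,1.0526)
  v2: (1-0.165)·(2.14,3.41) + 0.165·(2.95,4.84) = (2.2736,3.6460)
  v3: (1-0.165)·(-2.58,4.12) + 0.165·(-2.56,5.64) = (-2.5767,4.3708)
  v4: (1-0.165)·(-3.92,-1.26) + 0.165·(-4.57,-0.77) = (-4.0272,-1.1791)
  v5: (1-0.165)·(-2.16,-2.99) + 0.165·(-2.04,-2.59) = (-2.1402,-2.9240)
  v6: (1-0.165)·(0.51,-3.56) + 0.165·(1.26,-4.87) = (0.6338,-3.7761)
  v7: (1-0.165)·(2.91,-1.72) + 0.165·(8.82,-4.13) = (3.8852,-2.1176)
Shoelace sum Σ(x_i·y_{i+1} − x_{i+1}·y_i):
  i=1: 5.5747·3.6460 − 2.2736·1.0526 = +17.9318 (running +17.9318)
  i=2: 2.2736·4.3708 − -2.5767·3.6460 = +19.3322 (running +37.2640)
  i=3: -2.5767·-1.1791 − -4.0272·4.3708 = +20.6406 (running +57.9046)
  i=4: -4.0272·-2.9240 − -2.1402·-1.1791 = +9.2521 (running +67.1566)
  i=5: -2.1402·-3.7761 − 0.6338·-2.9240 = +9.9348 (running +77.0914)
  i=6: 0.6338·-2.1176 − 3.8852·-3.7761 = +13.3288 (running +90.4203)
  i=7: 3.8852·1.0526 − 5.5747·-2.1176 = +15.8945 (running +106.3148)
Area = |Σ|/2 = |106.3148|/2 = 53.1574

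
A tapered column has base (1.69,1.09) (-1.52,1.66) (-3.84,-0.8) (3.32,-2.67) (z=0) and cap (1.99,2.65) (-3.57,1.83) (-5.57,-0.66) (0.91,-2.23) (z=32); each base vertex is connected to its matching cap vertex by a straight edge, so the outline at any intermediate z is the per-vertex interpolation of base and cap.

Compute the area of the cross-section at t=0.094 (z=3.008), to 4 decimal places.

Cross-section at t=0.094: each vertex is (1-t)·p0[i] + t·p1[i].
  v1: (1-0.094)·(1.69,1.09) + 0.094·(1.99,2.65) = (1.7182,1.2366)
  v2: (1-0.094)·(-1.52,1.66) + 0.094·(-3.57,1.83) = (-1.7127,1.6760)
  v3: (1-0.094)·(-3.84,-0.8) + 0.094·(-5.57,-0.66) = (-4.0026,-0.7868)
  v4: (1-0.094)·(3.32,-2.67) + 0.094·(0.91,-2.23) = (3.0935,-2.6286)
Shoelace sum Σ(x_i·y_{i+1} − x_{i+1}·y_i):
  i=1: 1.7182·1.6760 − -1.7127·1.2366 = +4.9977 (running +4.9977)
  i=2: -1.7127·-0.7868 − -4.0026·1.6760 = +8.0559 (running +13.0536)
  i=3: -4.0026·-2.6286 − 3.0935·-0.7868 = +12.9555 (running +26.0091)
  i=4: 3.0935·1.2366 − 1.7182·-2.6286 = +8.3420 (running +34.3511)
Area = |Σ|/2 = |34.3511|/2 = 17.1756

Area at t=0.094: 17.1756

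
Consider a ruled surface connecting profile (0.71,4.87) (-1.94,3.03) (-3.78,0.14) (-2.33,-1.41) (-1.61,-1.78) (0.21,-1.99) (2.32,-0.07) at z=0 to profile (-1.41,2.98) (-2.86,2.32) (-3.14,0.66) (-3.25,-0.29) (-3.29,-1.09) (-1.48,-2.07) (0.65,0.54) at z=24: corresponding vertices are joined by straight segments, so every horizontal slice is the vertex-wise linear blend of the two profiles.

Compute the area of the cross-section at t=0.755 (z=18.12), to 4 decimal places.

Cross-section at t=0.755: each vertex is (1-t)·p0[i] + t·p1[i].
  v1: (1-0.755)·(0.71,4.87) + 0.755·(-1.41,2.98) = (-0.8906,3.4430)
  v2: (1-0.755)·(-1.94,3.03) + 0.755·(-2.86,2.32) = (-2.6346,2.4939)
  v3: (1-0.755)·(-3.78,0.14) + 0.755·(-3.14,0.66) = (-3.2968,0.5326)
  v4: (1-0.755)·(-2.33,-1.41) + 0.755·(-3.25,-0.29) = (-3.0246,-0.5644)
  v5: (1-0.755)·(-1.61,-1.78) + 0.755·(-3.29,-1.09) = (-2.8784,-1.2591)
  v6: (1-0.755)·(0.21,-1.99) + 0.755·(-1.48,-2.07) = (-1.0659,-2.0504)
  v7: (1-0.755)·(2.32,-0.07) + 0.755·(0.65,0.54) = (1.0591,0.3906)
Shoelace sum Σ(x_i·y_{i+1} − x_{i+1}·y_i):
  i=1: -0.8906·2.4939 − -2.6346·3.4430 = +6.8499 (running +6.8499)
  i=2: -2.6346·0.5326 − -3.2968·2.4939 = +6.8189 (running +13.6688)
  i=3: -3.2968·-0.5644 − -3.0246·0.5326 = +3.4716 (running +17.1404)
  i=4: -3.0246·-1.2591 − -2.8784·-0.5644 = +2.1836 (running +19.3240)
  i=5: -2.8784·-2.0504 − -1.0659·-1.2591 = +4.5598 (running +23.8838)
  i=6: -1.0659·0.3906 − 1.0591·-2.0504 = +1.7554 (running +25.6391)
  i=7: 1.0591·3.4430 − -0.8906·0.3906 = +3.9945 (running +29.6337)
Area = |Σ|/2 = |29.6337|/2 = 14.8168

Area at t=0.755: 14.8168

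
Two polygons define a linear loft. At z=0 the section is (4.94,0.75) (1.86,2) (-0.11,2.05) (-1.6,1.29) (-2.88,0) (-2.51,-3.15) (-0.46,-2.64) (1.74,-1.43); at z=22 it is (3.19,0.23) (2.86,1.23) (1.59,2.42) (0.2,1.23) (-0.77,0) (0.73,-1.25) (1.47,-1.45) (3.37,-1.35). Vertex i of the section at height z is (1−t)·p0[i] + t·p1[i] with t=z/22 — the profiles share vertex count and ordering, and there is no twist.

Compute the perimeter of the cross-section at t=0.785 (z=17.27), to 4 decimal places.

Perimeter at t=0.785: 13.4038

Cross-section at t=0.785: each vertex is (1-t)·p0[i] + t·p1[i].
  v1: (1-0.785)·(4.94,0.75) + 0.785·(3.19,0.23) = (3.5663,0.3418)
  v2: (1-0.785)·(1.86,2) + 0.785·(2.86,1.23) = (2.6450,1.3956)
  v3: (1-0.785)·(-0.11,2.05) + 0.785·(1.59,2.42) = (1.2245,2.3404)
  v4: (1-0.785)·(-1.6,1.29) + 0.785·(0.2,1.23) = (-0.1870,1.2429)
  v5: (1-0.785)·(-2.88,0) + 0.785·(-0.77,0) = (-1.2236,0.0000)
  v6: (1-0.785)·(-2.51,-3.15) + 0.785·(0.73,-1.25) = (0.0334,-1.6585)
  v7: (1-0.785)·(-0.46,-2.64) + 0.785·(1.47,-1.45) = (1.0551,-1.7058)
  v8: (1-0.785)·(1.74,-1.43) + 0.785·(3.37,-1.35) = (3.0196,-1.3672)
Perimeter = Σ |v_{i+1} − v_i|:
  edge 1→2: √(-0.9213² + 1.0537²) = 1.3997 (running 1.3997)
  edge 2→3: √(-1.4205² + 0.9449²) = 1.7061 (running 3.1057)
  edge 3→4: √(-1.4115² + -1.0975²) = 1.7880 (running 4.8937)
  edge 4→5: √(-1.0366² + -1.2429²) = 1.6185 (running 6.5122)
  edge 5→6: √(1.2571² + -1.6585²) = 2.0811 (running 8.5933)
  edge 6→7: √(1.0216² + -0.0473²) = 1.0227 (running 9.6160)
  edge 7→8: √(1.9645² + 0.3386²) = 1.9935 (running 11.6095)
  edge 8→1: √(0.5467² + 1.7090²) = 1.7943 (running 13.4038)
Perimeter = 13.4038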